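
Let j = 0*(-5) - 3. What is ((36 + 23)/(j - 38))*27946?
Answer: -1648814/41 ≈ -40215.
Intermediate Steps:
j = -3 (j = 0 - 3 = -3)
((36 + 23)/(j - 38))*27946 = ((36 + 23)/(-3 - 38))*27946 = (59/(-41))*27946 = (59*(-1/41))*27946 = -59/41*27946 = -1648814/41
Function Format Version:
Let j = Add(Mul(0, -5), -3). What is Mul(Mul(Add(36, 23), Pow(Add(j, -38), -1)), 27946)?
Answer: Rational(-1648814, 41) ≈ -40215.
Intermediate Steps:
j = -3 (j = Add(0, -3) = -3)
Mul(Mul(Add(36, 23), Pow(Add(j, -38), -1)), 27946) = Mul(Mul(Add(36, 23), Pow(Add(-3, -38), -1)), 27946) = Mul(Mul(59, Pow(-41, -1)), 27946) = Mul(Mul(59, Rational(-1, 41)), 27946) = Mul(Rational(-59, 41), 27946) = Rational(-1648814, 41)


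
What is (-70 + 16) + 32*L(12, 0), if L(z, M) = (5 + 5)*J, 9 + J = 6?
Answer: -1014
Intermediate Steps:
J = -3 (J = -9 + 6 = -3)
L(z, M) = -30 (L(z, M) = (5 + 5)*(-3) = 10*(-3) = -30)
(-70 + 16) + 32*L(12, 0) = (-70 + 16) + 32*(-30) = -54 - 960 = -1014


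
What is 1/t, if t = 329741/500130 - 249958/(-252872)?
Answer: 31617218340/52098440173 ≈ 0.60687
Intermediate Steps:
t = 52098440173/31617218340 (t = 329741*(1/500130) - 249958*(-1/252872) = 329741/500130 + 124979/126436 = 52098440173/31617218340 ≈ 1.6478)
1/t = 1/(52098440173/31617218340) = 31617218340/52098440173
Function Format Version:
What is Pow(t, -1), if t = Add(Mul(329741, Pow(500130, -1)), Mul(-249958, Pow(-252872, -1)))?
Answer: Rational(31617218340, 52098440173) ≈ 0.60687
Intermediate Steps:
t = Rational(52098440173, 31617218340) (t = Add(Mul(329741, Rational(1, 500130)), Mul(-249958, Rational(-1, 252872))) = Add(Rational(329741, 500130), Rational(124979, 126436)) = Rational(52098440173, 31617218340) ≈ 1.6478)
Pow(t, -1) = Pow(Rational(52098440173, 31617218340), -1) = Rational(31617218340, 52098440173)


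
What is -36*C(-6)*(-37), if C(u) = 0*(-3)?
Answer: 0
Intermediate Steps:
C(u) = 0
-36*C(-6)*(-37) = -36*0*(-37) = 0*(-37) = 0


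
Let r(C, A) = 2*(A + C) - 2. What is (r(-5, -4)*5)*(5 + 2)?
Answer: -700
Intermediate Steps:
r(C, A) = -2 + 2*A + 2*C (r(C, A) = (2*A + 2*C) - 2 = -2 + 2*A + 2*C)
(r(-5, -4)*5)*(5 + 2) = ((-2 + 2*(-4) + 2*(-5))*5)*(5 + 2) = ((-2 - 8 - 10)*5)*7 = -20*5*7 = -100*7 = -700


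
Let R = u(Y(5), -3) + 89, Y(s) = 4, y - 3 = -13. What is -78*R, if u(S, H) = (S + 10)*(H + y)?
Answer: 7254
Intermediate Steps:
y = -10 (y = 3 - 13 = -10)
u(S, H) = (-10 + H)*(10 + S) (u(S, H) = (S + 10)*(H - 10) = (10 + S)*(-10 + H) = (-10 + H)*(10 + S))
R = -93 (R = (-100 - 10*4 + 10*(-3) - 3*4) + 89 = (-100 - 40 - 30 - 12) + 89 = -182 + 89 = -93)
-78*R = -78*(-93) = 7254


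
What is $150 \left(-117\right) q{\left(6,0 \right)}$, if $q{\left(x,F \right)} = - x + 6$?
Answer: $0$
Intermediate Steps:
$q{\left(x,F \right)} = 6 - x$
$150 \left(-117\right) q{\left(6,0 \right)} = 150 \left(-117\right) \left(6 - 6\right) = - 17550 \left(6 - 6\right) = \left(-17550\right) 0 = 0$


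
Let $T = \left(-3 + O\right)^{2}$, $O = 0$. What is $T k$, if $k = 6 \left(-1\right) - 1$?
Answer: $-63$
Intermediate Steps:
$T = 9$ ($T = \left(-3 + 0\right)^{2} = \left(-3\right)^{2} = 9$)
$k = -7$ ($k = -6 - 1 = -7$)
$T k = 9 \left(-7\right) = -63$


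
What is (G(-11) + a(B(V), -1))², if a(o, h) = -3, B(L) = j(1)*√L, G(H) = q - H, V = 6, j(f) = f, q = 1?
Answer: 81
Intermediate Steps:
G(H) = 1 - H
B(L) = √L (B(L) = 1*√L = √L)
(G(-11) + a(B(V), -1))² = ((1 - 1*(-11)) - 3)² = ((1 + 11) - 3)² = (12 - 3)² = 9² = 81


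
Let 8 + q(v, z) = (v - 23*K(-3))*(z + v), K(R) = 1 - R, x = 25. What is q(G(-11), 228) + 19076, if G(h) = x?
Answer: 2117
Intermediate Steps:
G(h) = 25
q(v, z) = -8 + (-92 + v)*(v + z) (q(v, z) = -8 + (v - 23*(1 - 1*(-3)))*(z + v) = -8 + (v - 23*(1 + 3))*(v + z) = -8 + (v - 23*4)*(v + z) = -8 + (v - 92)*(v + z) = -8 + (-92 + v)*(v + z))
q(G(-11), 228) + 19076 = (-8 + 25² - 92*25 - 92*228 + 25*228) + 19076 = (-8 + 625 - 2300 - 20976 + 5700) + 19076 = -16959 + 19076 = 2117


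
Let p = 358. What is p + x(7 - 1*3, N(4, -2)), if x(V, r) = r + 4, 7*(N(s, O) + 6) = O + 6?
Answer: 2496/7 ≈ 356.57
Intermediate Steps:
N(s, O) = -36/7 + O/7 (N(s, O) = -6 + (O + 6)/7 = -6 + (6 + O)/7 = -6 + (6/7 + O/7) = -36/7 + O/7)
x(V, r) = 4 + r
p + x(7 - 1*3, N(4, -2)) = 358 + (4 + (-36/7 + (1/7)*(-2))) = 358 + (4 + (-36/7 - 2/7)) = 358 + (4 - 38/7) = 358 - 10/7 = 2496/7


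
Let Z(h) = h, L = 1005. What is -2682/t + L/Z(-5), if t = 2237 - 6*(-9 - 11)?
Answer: -476439/2357 ≈ -202.14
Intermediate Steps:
t = 2357 (t = 2237 - 6*(-20) = 2237 + 120 = 2357)
-2682/t + L/Z(-5) = -2682/2357 + 1005/(-5) = -2682*1/2357 + 1005*(-⅕) = -2682/2357 - 201 = -476439/2357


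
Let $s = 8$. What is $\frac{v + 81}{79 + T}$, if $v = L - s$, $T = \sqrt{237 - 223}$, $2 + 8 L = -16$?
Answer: $\frac{22357}{24908} - \frac{283 \sqrt{14}}{24908} \approx 0.85507$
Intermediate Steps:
$L = - \frac{9}{4}$ ($L = - \frac{1}{4} + \frac{1}{8} \left(-16\right) = - \frac{1}{4} - 2 = - \frac{9}{4} \approx -2.25$)
$T = \sqrt{14} \approx 3.7417$
$v = - \frac{41}{4}$ ($v = - \frac{9}{4} - 8 = - \frac{41}{4} \approx -10.25$)
$\frac{v + 81}{79 + T} = \frac{- \frac{41}{4} + 81}{79 + \sqrt{14}} = \frac{283}{4 \left(79 + \sqrt{14}\right)}$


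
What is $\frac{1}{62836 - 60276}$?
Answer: $\frac{1}{2560} \approx 0.00039063$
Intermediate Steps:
$\frac{1}{62836 - 60276} = \frac{1}{2560}$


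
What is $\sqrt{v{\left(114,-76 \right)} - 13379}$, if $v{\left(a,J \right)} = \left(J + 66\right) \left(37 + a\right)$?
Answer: $i \sqrt{14889} \approx 122.02 i$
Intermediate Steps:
$v{\left(a,J \right)} = \left(37 + a\right) \left(66 + J\right)$ ($v{\left(a,J \right)} = \left(66 + J\right) \left(37 + a\right) = \left(37 + a\right) \left(66 + J\right)$)
$\sqrt{v{\left(114,-76 \right)} - 13379} = \sqrt{\left(2442 + 37 \left(-76\right) + 66 \cdot 114 - 8664\right) - 13379} = \sqrt{\left(2442 - 2812 + 7524 - 8664\right) - 13379} = \sqrt{-1510 - 13379} = \sqrt{-14889} = i \sqrt{14889}$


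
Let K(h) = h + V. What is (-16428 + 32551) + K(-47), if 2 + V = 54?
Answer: 16128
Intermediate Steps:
V = 52 (V = -2 + 54 = 52)
K(h) = 52 + h (K(h) = h + 52 = 52 + h)
(-16428 + 32551) + K(-47) = (-16428 + 32551) + (52 - 47) = 16123 + 5 = 16128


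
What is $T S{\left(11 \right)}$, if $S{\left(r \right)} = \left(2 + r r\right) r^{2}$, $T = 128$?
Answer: $1905024$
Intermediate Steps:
$S{\left(r \right)} = r^{2} \left(2 + r^{2}\right)$ ($S{\left(r \right)} = \left(2 + r^{2}\right) r^{2} = r^{2} \left(2 + r^{2}\right)$)
$T S{\left(11 \right)} = 128 \cdot 11^{2} \left(2 + 11^{2}\right) = 128 \cdot 121 \left(2 + 121\right) = 128 \cdot 121 \cdot 123 = 128 \cdot 14883 = 1905024$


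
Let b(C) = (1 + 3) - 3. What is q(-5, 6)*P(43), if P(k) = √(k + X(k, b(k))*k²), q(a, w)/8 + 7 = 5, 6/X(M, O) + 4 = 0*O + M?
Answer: -48*√6149/13 ≈ -289.53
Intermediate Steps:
b(C) = 1 (b(C) = 4 - 3 = 1)
X(M, O) = 6/(-4 + M) (X(M, O) = 6/(-4 + (0*O + M)) = 6/(-4 + (0 + M)) = 6/(-4 + M))
q(a, w) = -16 (q(a, w) = -56 + 8*5 = -56 + 40 = -16)
P(k) = √(k + 6*k²/(-4 + k)) (P(k) = √(k + (6/(-4 + k))*k²) = √(k + 6*k²/(-4 + k)))
q(-5, 6)*P(43) = -16*√43*√(-4 + 7*43)/√(-4 + 43) = -16*√1677*√(-4 + 301)/39 = -16*3*√6149/13 = -48*√6149/13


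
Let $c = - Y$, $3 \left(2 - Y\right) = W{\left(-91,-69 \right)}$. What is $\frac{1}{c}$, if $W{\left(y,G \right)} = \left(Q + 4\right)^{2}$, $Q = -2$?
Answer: $- \frac{3}{2} \approx -1.5$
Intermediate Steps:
$W{\left(y,G \right)} = 4$ ($W{\left(y,G \right)} = \left(-2 + 4\right)^{2} = 2^{2} = 4$)
$Y = \frac{2}{3}$ ($Y = 2 - \frac{4}{3} = \frac{2}{3} \approx 0.66667$)
$c = - \frac{2}{3}$ ($c = \left(-1\right) \frac{2}{3} = - \frac{2}{3} \approx -0.66667$)
$\frac{1}{c} = \frac{1}{- \frac{2}{3}} = - \frac{3}{2}$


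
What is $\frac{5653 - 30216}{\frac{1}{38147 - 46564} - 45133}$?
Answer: $\frac{206746771}{379884462} \approx 0.54424$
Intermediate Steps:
$\frac{5653 - 30216}{\frac{1}{38147 - 46564} - 45133} = \frac{5653 - 30216}{\frac{1}{-8417} - 45133} = \frac{5653 - 30216}{- \frac{1}{8417} - 45133} = - \frac{24563}{- \frac{379884462}{8417}} = \left(-24563\right) \left(- \frac{8417}{379884462}\right) = \frac{206746771}{379884462}$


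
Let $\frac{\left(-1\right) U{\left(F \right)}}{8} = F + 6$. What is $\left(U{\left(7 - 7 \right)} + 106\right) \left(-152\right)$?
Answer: $-8816$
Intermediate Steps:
$U{\left(F \right)} = -48 - 8 F$ ($U{\left(F \right)} = - 8 \left(F + 6\right) = - 8 \left(6 + F\right) = -48 - 8 F$)
$\left(U{\left(7 - 7 \right)} + 106\right) \left(-152\right) = \left(\left(-48 - 8 \left(7 - 7\right)\right) + 106\right) \left(-152\right) = \left(\left(-48 - 0\right) + 106\right) \left(-152\right) = \left(\left(-48 + 0\right) + 106\right) \left(-152\right) = \left(-48 + 106\right) \left(-152\right) = 58 \left(-152\right) = -8816$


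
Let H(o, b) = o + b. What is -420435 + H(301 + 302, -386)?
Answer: -420218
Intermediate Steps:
H(o, b) = b + o
-420435 + H(301 + 302, -386) = -420435 + (-386 + (301 + 302)) = -420435 + (-386 + 603) = -420435 + 217 = -420218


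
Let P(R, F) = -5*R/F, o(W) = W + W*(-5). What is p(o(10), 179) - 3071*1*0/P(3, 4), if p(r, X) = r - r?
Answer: 0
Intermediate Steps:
o(W) = -4*W (o(W) = W - 5*W = -4*W)
P(R, F) = -5*R/F
p(r, X) = 0
p(o(10), 179) - 3071*1*0/P(3, 4) = 0 - 3071*1*0/((-5*3/4)) = 0 - 0/((-5*3*¼)) = 0 - 0/(-15/4) = 0 - 0*(-4)/15 = 0 - 3071*0 = 0 + 0 = 0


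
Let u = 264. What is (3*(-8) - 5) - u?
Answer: -293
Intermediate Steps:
(3*(-8) - 5) - u = (3*(-8) - 5) - 1*264 = (-24 - 5) - 264 = -29 - 264 = -293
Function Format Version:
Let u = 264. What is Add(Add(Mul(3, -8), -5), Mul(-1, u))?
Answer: -293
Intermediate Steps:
Add(Add(Mul(3, -8), -5), Mul(-1, u)) = Add(Add(Mul(3, -8), -5), Mul(-1, 264)) = Add(Add(-24, -5), -264) = Add(-29, -264) = -293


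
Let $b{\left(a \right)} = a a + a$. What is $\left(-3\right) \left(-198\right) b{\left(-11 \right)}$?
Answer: $65340$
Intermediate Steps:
$b{\left(a \right)} = a + a^{2}$ ($b{\left(a \right)} = a^{2} + a = a + a^{2}$)
$\left(-3\right) \left(-198\right) b{\left(-11 \right)} = \left(-3\right) \left(-198\right) \left(- 11 \left(1 - 11\right)\right) = 594 \left(\left(-11\right) \left(-10\right)\right) = 594 \cdot 110 = 65340$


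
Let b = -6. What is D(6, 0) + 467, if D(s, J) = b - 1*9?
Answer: 452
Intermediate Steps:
D(s, J) = -15 (D(s, J) = -6 - 1*9 = -6 - 9 = -15)
D(6, 0) + 467 = -15 + 467 = 452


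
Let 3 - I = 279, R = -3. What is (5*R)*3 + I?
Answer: -321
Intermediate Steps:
I = -276 (I = 3 - 1*279 = 3 - 279 = -276)
(5*R)*3 + I = (5*(-3))*3 - 276 = -15*3 - 276 = -45 - 276 = -321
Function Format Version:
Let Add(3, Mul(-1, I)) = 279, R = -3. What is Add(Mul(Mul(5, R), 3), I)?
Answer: -321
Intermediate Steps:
I = -276 (I = Add(3, Mul(-1, 279)) = Add(3, -279) = -276)
Add(Mul(Mul(5, R), 3), I) = Add(Mul(Mul(5, -3), 3), -276) = Add(Mul(-15, 3), -276) = Add(-45, -276) = -321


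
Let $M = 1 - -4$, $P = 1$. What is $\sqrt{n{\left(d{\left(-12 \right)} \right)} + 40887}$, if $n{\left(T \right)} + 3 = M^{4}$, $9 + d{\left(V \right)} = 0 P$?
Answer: $\sqrt{41509} \approx 203.74$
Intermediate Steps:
$M = 5$ ($M = 1 + 4 = 5$)
$d{\left(V \right)} = -9$ ($d{\left(V \right)} = -9 + 0 \cdot 1 = -9 + 0 = -9$)
$n{\left(T \right)} = 622$ ($n{\left(T \right)} = -3 + 5^{4} = -3 + 625 = 622$)
$\sqrt{n{\left(d{\left(-12 \right)} \right)} + 40887} = \sqrt{622 + 40887} = \sqrt{41509}$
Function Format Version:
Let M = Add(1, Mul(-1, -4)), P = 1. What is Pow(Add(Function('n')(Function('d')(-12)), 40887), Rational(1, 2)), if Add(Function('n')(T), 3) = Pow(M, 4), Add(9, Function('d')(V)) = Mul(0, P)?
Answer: Pow(41509, Rational(1, 2)) ≈ 203.74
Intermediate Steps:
M = 5 (M = Add(1, 4) = 5)
Function('d')(V) = -9 (Function('d')(V) = Add(-9, Mul(0, 1)) = Add(-9, 0) = -9)
Function('n')(T) = 622 (Function('n')(T) = Add(-3, Pow(5, 4)) = Add(-3, 625) = 622)
Pow(Add(Function('n')(Function('d')(-12)), 40887), Rational(1, 2)) = Pow(Add(622, 40887), Rational(1, 2)) = Pow(41509, Rational(1, 2))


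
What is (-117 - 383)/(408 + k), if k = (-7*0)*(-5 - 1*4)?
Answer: -125/102 ≈ -1.2255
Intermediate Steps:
k = 0 (k = 0*(-5 - 4) = 0*(-9) = 0)
(-117 - 383)/(408 + k) = (-117 - 383)/(408 + 0) = -500/408 = -500*1/408 = -125/102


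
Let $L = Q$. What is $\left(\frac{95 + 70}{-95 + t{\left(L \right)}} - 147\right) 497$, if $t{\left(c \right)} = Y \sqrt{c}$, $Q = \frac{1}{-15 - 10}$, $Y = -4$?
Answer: $- \frac{16679867694}{225641} + \frac{1640100 i}{225641} \approx -73922.0 + 7.2686 i$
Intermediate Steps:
$Q = - \frac{1}{25}$ ($Q = \frac{1}{-25} = - \frac{1}{25} \approx -0.04$)
$L = - \frac{1}{25} \approx -0.04$
$t{\left(c \right)} = - 4 \sqrt{c}$
$\left(\frac{95 + 70}{-95 + t{\left(L \right)}} - 147\right) 497 = \left(\frac{95 + 70}{-95 - 4 \sqrt{- \frac{1}{25}}} - 147\right) 497 = \left(\frac{165}{-95 - 4 \frac{i}{5}} - 147\right) 497 = \left(\frac{165}{-95 - \frac{4 i}{5}} - 147\right) 497 = \left(165 \frac{25 \left(-95 + \frac{4 i}{5}\right)}{225641} - 147\right) 497 = \left(\frac{4125 \left(-95 + \frac{4 i}{5}\right)}{225641} - 147\right) 497 = \left(-147 + \frac{4125 \left(-95 + \frac{4 i}{5}\right)}{225641}\right) 497 = -73059 + \frac{2050125 \left(-95 + \frac{4 i}{5}\right)}{225641}$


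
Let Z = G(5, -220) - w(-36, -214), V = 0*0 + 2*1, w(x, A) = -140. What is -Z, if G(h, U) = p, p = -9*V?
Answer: -122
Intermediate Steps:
V = 2 (V = 0 + 2 = 2)
p = -18 (p = -9*2 = -18)
G(h, U) = -18
Z = 122 (Z = -18 - 1*(-140) = -18 + 140 = 122)
-Z = -1*122 = -122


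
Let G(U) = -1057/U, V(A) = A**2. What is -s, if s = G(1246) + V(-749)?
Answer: -99858027/178 ≈ -5.6100e+5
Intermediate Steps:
s = 99858027/178 (s = -1057/1246 + (-749)**2 = -1057*1/1246 + 561001 = -151/178 + 561001 = 99858027/178 ≈ 5.6100e+5)
-s = -1*99858027/178 = -99858027/178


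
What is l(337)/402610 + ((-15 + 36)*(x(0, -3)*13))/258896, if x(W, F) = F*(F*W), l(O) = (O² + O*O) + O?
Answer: 45495/80522 ≈ 0.56500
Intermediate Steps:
l(O) = O + 2*O² (l(O) = (O² + O²) + O = 2*O² + O = O + 2*O²)
x(W, F) = W*F²
l(337)/402610 + ((-15 + 36)*(x(0, -3)*13))/258896 = (337*(1 + 2*337))/402610 + ((-15 + 36)*((0*(-3)²)*13))/258896 = (337*(1 + 674))*(1/402610) + (21*((0*9)*13))*(1/258896) = (337*675)*(1/402610) + (21*(0*13))*(1/258896) = 227475*(1/402610) + (21*0)*(1/258896) = 45495/80522 + 0*(1/258896) = 45495/80522 + 0 = 45495/80522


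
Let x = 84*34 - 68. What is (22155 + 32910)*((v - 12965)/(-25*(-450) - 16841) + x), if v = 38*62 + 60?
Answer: 858918021705/5591 ≈ 1.5363e+8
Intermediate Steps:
v = 2416 (v = 2356 + 60 = 2416)
x = 2788 (x = 2856 - 68 = 2788)
(22155 + 32910)*((v - 12965)/(-25*(-450) - 16841) + x) = (22155 + 32910)*((2416 - 12965)/(-25*(-450) - 16841) + 2788) = 55065*(-10549/(11250 - 16841) + 2788) = 55065*(-10549/(-5591) + 2788) = 55065*(-10549*(-1/5591) + 2788) = 55065*(10549/5591 + 2788) = 55065*(15598257/5591) = 858918021705/5591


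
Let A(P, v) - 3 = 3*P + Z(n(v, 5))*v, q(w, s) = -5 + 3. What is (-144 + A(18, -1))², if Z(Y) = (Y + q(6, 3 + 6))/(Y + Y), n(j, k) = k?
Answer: 762129/100 ≈ 7621.3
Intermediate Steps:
q(w, s) = -2
Z(Y) = (-2 + Y)/(2*Y) (Z(Y) = (Y - 2)/(Y + Y) = (-2 + Y)/((2*Y)) = (-2 + Y)*(1/(2*Y)) = (-2 + Y)/(2*Y))
A(P, v) = 3 + 3*P + 3*v/10 (A(P, v) = 3 + (3*P + ((½)*(-2 + 5)/5)*v) = 3 + (3*P + ((½)*(⅕)*3)*v) = 3 + (3*P + 3*v/10) = 3 + 3*P + 3*v/10)
(-144 + A(18, -1))² = (-144 + (3 + 3*18 + (3/10)*(-1)))² = (-144 + (3 + 54 - 3/10))² = (-144 + 567/10)² = (-873/10)² = 762129/100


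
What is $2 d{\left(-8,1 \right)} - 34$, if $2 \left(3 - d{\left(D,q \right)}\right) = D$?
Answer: $-20$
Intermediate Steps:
$d{\left(D,q \right)} = 3 - \frac{D}{2}$
$2 d{\left(-8,1 \right)} - 34 = 2 \left(3 - -4\right) - 34 = 2 \left(3 + 4\right) - 34 = 2 \cdot 7 - 34 = 14 - 34 = -20$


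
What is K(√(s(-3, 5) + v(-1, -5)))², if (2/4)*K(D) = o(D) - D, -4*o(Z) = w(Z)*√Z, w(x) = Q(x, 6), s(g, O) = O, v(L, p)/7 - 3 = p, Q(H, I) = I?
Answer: 9*(2*I + √3*√I)² ≈ -80.091 + 71.091*I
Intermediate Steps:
v(L, p) = 21 + 7*p
w(x) = 6
o(Z) = -3*√Z/2
K(D) = -3*√D - 2*D (K(D) = 2*(-3*√D/2 - D) = 2*(-D - 3*√D/2) = -3*√D - 2*D)
K(√(s(-3, 5) + v(-1, -5)))² = (-3*(5 + (21 + 7*(-5)))^(¼) - 2*√(5 + (21 + 7*(-5))))² = (-3*(5 + (21 - 35))^(¼) - 2*√(5 + (21 - 35)))² = (-3*(5 - 14)^(¼) - 2*√(5 - 14))² = (-3*(-1)^(¼)*√3 - 6*I)² = (-3*√3*√I - 6*I)² = (-6*I - 3*√3*√I)²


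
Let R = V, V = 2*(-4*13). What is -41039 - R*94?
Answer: -31263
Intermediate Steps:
V = -104 (V = 2*(-52) = -104)
R = -104
-41039 - R*94 = -41039 - (-104)*94 = -41039 - 1*(-9776) = -41039 + 9776 = -31263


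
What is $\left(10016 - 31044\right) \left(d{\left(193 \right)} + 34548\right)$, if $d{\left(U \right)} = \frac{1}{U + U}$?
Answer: $- \frac{140209751906}{193} \approx -7.2648 \cdot 10^{8}$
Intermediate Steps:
$d{\left(U \right)} = \frac{1}{2 U}$
$\left(10016 - 31044\right) \left(d{\left(193 \right)} + 34548\right) = \left(10016 - 31044\right) \left(\frac{1}{2 \cdot 193} + 34548\right) = - 21028 \left(\frac{1}{2} \cdot \frac{1}{193} + 34548\right) = - 21028 \left(\frac{1}{386} + 34548\right) = \left(-21028\right) \frac{13335529}{386} = - \frac{140209751906}{193}$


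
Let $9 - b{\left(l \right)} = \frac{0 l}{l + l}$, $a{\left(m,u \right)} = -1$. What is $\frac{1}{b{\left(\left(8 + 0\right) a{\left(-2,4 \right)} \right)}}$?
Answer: $\frac{1}{9} \approx 0.11111$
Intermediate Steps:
$b{\left(l \right)} = 9$ ($b{\left(l \right)} = 9 - \frac{0 l}{l + l} = 9 - \frac{0}{2 l} = 9 - 0 \frac{1}{2 l} = 9 - 0 = 9 + 0 = 9$)
$\frac{1}{b{\left(\left(8 + 0\right) a{\left(-2,4 \right)} \right)}} = \frac{1}{9}$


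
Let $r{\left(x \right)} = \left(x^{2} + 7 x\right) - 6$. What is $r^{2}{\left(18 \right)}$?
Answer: $197136$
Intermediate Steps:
$r{\left(x \right)} = -6 + x^{2} + 7 x$
$r^{2}{\left(18 \right)} = \left(-6 + 18^{2} + 7 \cdot 18\right)^{2} = \left(-6 + 324 + 126\right)^{2} = 444^{2} = 197136$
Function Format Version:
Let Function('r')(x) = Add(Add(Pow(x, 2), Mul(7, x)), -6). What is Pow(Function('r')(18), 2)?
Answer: 197136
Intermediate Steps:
Function('r')(x) = Add(-6, Pow(x, 2), Mul(7, x))
Pow(Function('r')(18), 2) = Pow(Add(-6, Pow(18, 2), Mul(7, 18)), 2) = Pow(Add(-6, 324, 126), 2) = Pow(444, 2) = 197136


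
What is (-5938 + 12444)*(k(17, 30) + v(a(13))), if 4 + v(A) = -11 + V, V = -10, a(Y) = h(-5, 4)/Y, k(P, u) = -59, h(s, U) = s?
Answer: -546504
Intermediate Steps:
a(Y) = -5/Y
v(A) = -25 (v(A) = -4 + (-11 - 10) = -4 - 21 = -25)
(-5938 + 12444)*(k(17, 30) + v(a(13))) = (-5938 + 12444)*(-59 - 25) = 6506*(-84) = -546504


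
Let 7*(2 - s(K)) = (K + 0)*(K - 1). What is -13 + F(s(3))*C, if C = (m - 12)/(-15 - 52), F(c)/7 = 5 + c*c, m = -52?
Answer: 13679/469 ≈ 29.166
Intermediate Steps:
s(K) = 2 - K*(-1 + K)/7 (s(K) = 2 - (K + 0)*(K - 1)/7 = 2 - K*(-1 + K)/7)
F(c) = 35 + 7*c**2 (F(c) = 7*(5 + c*c) = 7*(5 + c**2) = 35 + 7*c**2)
C = 64/67 (C = (-52 - 12)/(-15 - 52) = -64/(-67) = -64*(-1/67) = 64/67 ≈ 0.95522)
-13 + F(s(3))*C = -13 + (35 + 7*(2 - 1/7*3**2 + (1/7)*3)**2)*(64/67) = -13 + (35 + 7*(2 - 1/7*9 + 3/7)**2)*(64/67) = -13 + (35 + 7*(2 - 9/7 + 3/7)**2)*(64/67) = -13 + (35 + 7*(8/7)**2)*(64/67) = -13 + (35 + 7*(64/49))*(64/67) = -13 + (35 + 64/7)*(64/67) = -13 + (309/7)*(64/67) = -13 + 19776/469 = 13679/469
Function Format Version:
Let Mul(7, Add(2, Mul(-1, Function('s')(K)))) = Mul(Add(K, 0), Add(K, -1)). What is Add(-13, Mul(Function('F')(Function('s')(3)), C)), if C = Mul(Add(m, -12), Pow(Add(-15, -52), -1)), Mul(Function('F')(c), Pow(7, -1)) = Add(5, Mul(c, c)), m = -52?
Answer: Rational(13679, 469) ≈ 29.166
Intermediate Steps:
Function('s')(K) = Add(2, Mul(Rational(-1, 7), K, Add(-1, K))) (Function('s')(K) = Add(2, Mul(Rational(-1, 7), Mul(Add(K, 0), Add(K, -1)))) = Add(2, Mul(Rational(-1, 7), Mul(K, Add(-1, K)))) = Add(2, Mul(Rational(-1, 7), K, Add(-1, K))))
Function('F')(c) = Add(35, Mul(7, Pow(c, 2))) (Function('F')(c) = Mul(7, Add(5, Mul(c, c))) = Mul(7, Add(5, Pow(c, 2))) = Add(35, Mul(7, Pow(c, 2))))
C = Rational(64, 67) (C = Mul(Add(-52, -12), Pow(Add(-15, -52), -1)) = Mul(-64, Pow(-67, -1)) = Mul(-64, Rational(-1, 67)) = Rational(64, 67) ≈ 0.95522)
Add(-13, Mul(Function('F')(Function('s')(3)), C)) = Add(-13, Mul(Add(35, Mul(7, Pow(Add(2, Mul(Rational(-1, 7), Pow(3, 2)), Mul(Rational(1, 7), 3)), 2))), Rational(64, 67))) = Add(-13, Mul(Add(35, Mul(7, Pow(Add(2, Mul(Rational(-1, 7), 9), Rational(3, 7)), 2))), Rational(64, 67))) = Add(-13, Mul(Add(35, Mul(7, Pow(Add(2, Rational(-9, 7), Rational(3, 7)), 2))), Rational(64, 67))) = Add(-13, Mul(Add(35, Mul(7, Pow(Rational(8, 7), 2))), Rational(64, 67))) = Add(-13, Mul(Add(35, Mul(7, Rational(64, 49))), Rational(64, 67))) = Add(-13, Mul(Add(35, Rational(64, 7)), Rational(64, 67))) = Add(-13, Mul(Rational(309, 7), Rational(64, 67))) = Add(-13, Rational(19776, 469)) = Rational(13679, 469)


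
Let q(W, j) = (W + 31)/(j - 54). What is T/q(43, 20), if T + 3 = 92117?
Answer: -1565938/37 ≈ -42323.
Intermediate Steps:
q(W, j) = (31 + W)/(-54 + j)
T = 92114 (T = -3 + 92117 = 92114)
T/q(43, 20) = 92114/(((31 + 43)/(-54 + 20))) = 92114/((74/(-34))) = 92114/((-1/34*74)) = 92114/(-37/17) = 92114*(-17/37) = -1565938/37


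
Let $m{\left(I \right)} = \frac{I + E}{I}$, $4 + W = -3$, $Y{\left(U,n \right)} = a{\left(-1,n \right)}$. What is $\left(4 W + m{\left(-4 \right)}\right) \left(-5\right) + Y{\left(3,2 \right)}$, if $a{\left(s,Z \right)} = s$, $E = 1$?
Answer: $\frac{541}{4} \approx 135.25$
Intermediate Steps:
$Y{\left(U,n \right)} = -1$
$W = -7$ ($W = -4 - 3 = -7$)
$m{\left(I \right)} = \frac{1 + I}{I}$ ($m{\left(I \right)} = \frac{I + 1}{I} = \frac{1 + I}{I}$)
$\left(4 W + m{\left(-4 \right)}\right) \left(-5\right) + Y{\left(3,2 \right)} = \left(4 \left(-7\right) + \frac{1 - 4}{-4}\right) \left(-5\right) - 1 = \left(-28 - - \frac{3}{4}\right) \left(-5\right) - 1 = \left(-28 + \frac{3}{4}\right) \left(-5\right) - 1 = \left(- \frac{109}{4}\right) \left(-5\right) - 1 = \frac{545}{4} - 1 = \frac{541}{4}$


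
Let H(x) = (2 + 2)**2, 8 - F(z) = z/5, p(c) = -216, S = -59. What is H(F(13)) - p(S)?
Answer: 232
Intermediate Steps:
F(z) = 8 - z/5
H(x) = 16 (H(x) = 4**2 = 16)
H(F(13)) - p(S) = 16 - 1*(-216) = 16 + 216 = 232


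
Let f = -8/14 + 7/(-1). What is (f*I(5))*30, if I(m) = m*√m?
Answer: -7950*√5/7 ≈ -2539.5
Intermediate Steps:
I(m) = m^(3/2)
f = -53/7 (f = -8*1/14 + 7*(-1) = -4/7 - 7 = -53/7 ≈ -7.5714)
(f*I(5))*30 = -265*√5/7*30 = -7950*√5/7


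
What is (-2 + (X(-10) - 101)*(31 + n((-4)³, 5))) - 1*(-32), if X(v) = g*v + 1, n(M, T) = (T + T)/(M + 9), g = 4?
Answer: -47130/11 ≈ -4284.5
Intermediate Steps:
n(M, T) = 2*T/(9 + M) (n(M, T) = (2*T)/(9 + M) = 2*T/(9 + M))
X(v) = 1 + 4*v (X(v) = 4*v + 1 = 1 + 4*v)
(-2 + (X(-10) - 101)*(31 + n((-4)³, 5))) - 1*(-32) = (-2 + ((1 + 4*(-10)) - 101)*(31 + 2*5/(9 + (-4)³))) - 1*(-32) = (-2 + ((1 - 40) - 101)*(31 + 2*5/(9 - 64))) + 32 = (-2 + (-39 - 101)*(31 + 2*5/(-55))) + 32 = (-2 - 140*(31 + 2*5*(-1/55))) + 32 = (-2 - 140*(31 - 2/11)) + 32 = (-2 - 140*339/11) + 32 = (-2 - 47460/11) + 32 = -47482/11 + 32 = -47130/11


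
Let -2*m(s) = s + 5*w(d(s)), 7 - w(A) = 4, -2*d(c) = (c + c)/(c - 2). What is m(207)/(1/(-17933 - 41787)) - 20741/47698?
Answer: 45169457917/6814 ≈ 6.6289e+6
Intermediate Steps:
d(c) = -c/(-2 + c) (d(c) = -(c + c)/(2*(c - 2)) = -2*c/(2*(-2 + c)) = -c/(-2 + c))
w(A) = 3 (w(A) = 7 - 1*4 = 7 - 4 = 3)
m(s) = -15/2 - s/2 (m(s) = -(s + 5*3)/2 = -(s + 15)/2 = -(15 + s)/2 = -15/2 - s/2)
m(207)/(1/(-17933 - 41787)) - 20741/47698 = (-15/2 - ½*207)/(1/(-17933 - 41787)) - 20741/47698 = (-15/2 - 207/2)/(1/(-59720)) - 20741*1/47698 = -111/(-1/59720) - 2963/6814 = -111*(-59720) - 2963/6814 = 6628920 - 2963/6814 = 45169457917/6814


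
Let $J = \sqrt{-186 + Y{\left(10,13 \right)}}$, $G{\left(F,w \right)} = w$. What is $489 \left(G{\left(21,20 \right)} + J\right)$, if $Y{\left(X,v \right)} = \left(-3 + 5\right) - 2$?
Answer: $9780 + 489 i \sqrt{186} \approx 9780.0 + 6669.1 i$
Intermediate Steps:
$Y{\left(X,v \right)} = 0$ ($Y{\left(X,v \right)} = 2 - 2 = 0$)
$J = i \sqrt{186}$ ($J = \sqrt{-186 + 0} = \sqrt{-186} = i \sqrt{186} \approx 13.638 i$)
$489 \left(G{\left(21,20 \right)} + J\right) = 489 \left(20 + i \sqrt{186}\right) = 9780 + 489 i \sqrt{186}$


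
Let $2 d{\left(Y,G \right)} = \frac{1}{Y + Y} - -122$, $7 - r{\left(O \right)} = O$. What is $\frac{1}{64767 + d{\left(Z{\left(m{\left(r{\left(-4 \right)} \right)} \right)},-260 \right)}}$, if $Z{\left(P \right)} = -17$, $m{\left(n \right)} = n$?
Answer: $\frac{68}{4408303} \approx 1.5425 \cdot 10^{-5}$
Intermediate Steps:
$r{\left(O \right)} = 7 - O$
$d{\left(Y,G \right)} = 61 + \frac{1}{4 Y}$ ($d{\left(Y,G \right)} = \frac{\frac{1}{Y + Y} - -122}{2} = \frac{\frac{1}{2 Y} + 122}{2} = \frac{122 + \frac{1}{2 Y}}{2} = 61 + \frac{1}{4 Y}$)
$\frac{1}{64767 + d{\left(Z{\left(m{\left(r{\left(-4 \right)} \right)} \right)},-260 \right)}} = \frac{1}{64767 + \left(61 + \frac{1}{4 \left(-17\right)}\right)} = \frac{1}{64767 + \left(61 + \frac{1}{4} \left(- \frac{1}{17}\right)\right)} = \frac{1}{64767 + \left(61 - \frac{1}{68}\right)} = \frac{1}{64767 + \frac{4147}{68}} = \frac{1}{\frac{4408303}{68}} = \frac{68}{4408303}$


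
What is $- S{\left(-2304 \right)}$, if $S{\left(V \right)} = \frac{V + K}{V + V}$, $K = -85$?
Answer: $- \frac{2389}{4608} \approx -0.51845$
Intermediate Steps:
$S{\left(V \right)} = \frac{-85 + V}{2 V}$ ($S{\left(V \right)} = \frac{V - 85}{V + V} = \frac{-85 + V}{2 V}$)
$- S{\left(-2304 \right)} = - \frac{-85 - 2304}{2 \left(-2304\right)} = - \frac{\left(-1\right) \left(-2389\right)}{2 \cdot 2304} = \left(-1\right) \frac{2389}{4608} = - \frac{2389}{4608}$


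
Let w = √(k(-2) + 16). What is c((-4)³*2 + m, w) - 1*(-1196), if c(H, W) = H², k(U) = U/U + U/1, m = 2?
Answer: 17072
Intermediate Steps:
k(U) = 1 + U (k(U) = 1 + U*1 = 1 + U)
w = √15 (w = √((1 - 2) + 16) = √(-1 + 16) = √15 ≈ 3.8730)
c((-4)³*2 + m, w) - 1*(-1196) = ((-4)³*2 + 2)² - 1*(-1196) = (-64*2 + 2)² + 1196 = (-128 + 2)² + 1196 = (-126)² + 1196 = 15876 + 1196 = 17072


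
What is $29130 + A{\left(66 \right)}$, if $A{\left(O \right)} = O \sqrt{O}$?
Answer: $29130 + 66 \sqrt{66} \approx 29666.0$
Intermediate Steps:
$A{\left(O \right)} = O^{\frac{3}{2}}$
$29130 + A{\left(66 \right)} = 29130 + 66^{\frac{3}{2}} = 29130 + 66 \sqrt{66}$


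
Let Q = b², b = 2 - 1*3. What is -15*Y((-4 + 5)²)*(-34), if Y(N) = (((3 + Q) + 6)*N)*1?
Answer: 5100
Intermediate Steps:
b = -1 (b = 2 - 3 = -1)
Q = 1 (Q = (-1)² = 1)
Y(N) = 10*N (Y(N) = (((3 + 1) + 6)*N)*1 = ((4 + 6)*N)*1 = (10*N)*1 = 10*N)
-15*Y((-4 + 5)²)*(-34) = -150*(-4 + 5)²*(-34) = -150*1²*(-34) = -150*(-34) = 5100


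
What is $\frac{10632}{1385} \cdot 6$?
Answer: $\frac{63792}{1385} \approx 46.059$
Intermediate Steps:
$\frac{10632}{1385} \cdot 6 = \frac{63792}{1385}$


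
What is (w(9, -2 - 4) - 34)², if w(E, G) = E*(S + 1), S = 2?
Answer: 49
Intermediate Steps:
w(E, G) = 3*E (w(E, G) = E*(2 + 1) = E*3 = 3*E)
(w(9, -2 - 4) - 34)² = (3*9 - 34)² = (27 - 34)² = (-7)² = 49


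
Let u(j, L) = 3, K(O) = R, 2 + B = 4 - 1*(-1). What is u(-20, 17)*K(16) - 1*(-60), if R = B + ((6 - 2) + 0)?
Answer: 81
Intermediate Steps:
B = 3 (B = -2 + (4 - 1*(-1)) = -2 + (4 + 1) = -2 + 5 = 3)
R = 7 (R = 3 + ((6 - 2) + 0) = 3 + (4 + 0) = 3 + 4 = 7)
K(O) = 7
u(-20, 17)*K(16) - 1*(-60) = 3*7 - 1*(-60) = 21 + 60 = 81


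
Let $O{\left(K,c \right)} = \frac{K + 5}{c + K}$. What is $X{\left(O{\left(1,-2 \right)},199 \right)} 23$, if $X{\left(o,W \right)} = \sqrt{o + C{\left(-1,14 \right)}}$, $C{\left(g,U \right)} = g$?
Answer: $23 i \sqrt{7} \approx 60.852 i$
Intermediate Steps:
$O{\left(K,c \right)} = \frac{5 + K}{K + c}$
$X{\left(o,W \right)} = \sqrt{-1 + o}$ ($X{\left(o,W \right)} = \sqrt{o - 1} = \sqrt{-1 + o}$)
$X{\left(O{\left(1,-2 \right)},199 \right)} 23 = \sqrt{-1 + \frac{5 + 1}{1 - 2}} \cdot 23 = \sqrt{-1 + \frac{1}{-1} \cdot 6} \cdot 23 = \sqrt{-1 - 6} \cdot 23 = \sqrt{-7} \cdot 23 = i \sqrt{7} \cdot 23 = 23 i \sqrt{7}$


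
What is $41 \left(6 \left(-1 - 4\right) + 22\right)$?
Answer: $-328$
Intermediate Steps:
$41 \left(6 \left(-1 - 4\right) + 22\right) = 41 \left(6 \left(-5\right) + 22\right) = 41 \left(-30 + 22\right) = 41 \left(-8\right) = -328$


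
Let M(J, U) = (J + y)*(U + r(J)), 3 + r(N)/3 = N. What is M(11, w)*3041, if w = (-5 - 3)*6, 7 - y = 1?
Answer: -1240728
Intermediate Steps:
y = 6 (y = 7 - 1*1 = 7 - 1 = 6)
r(N) = -9 + 3*N
w = -48 (w = -8*6 = -48)
M(J, U) = (6 + J)*(-9 + U + 3*J) (M(J, U) = (J + 6)*(U + (-9 + 3*J)) = (6 + J)*(-9 + U + 3*J))
M(11, w)*3041 = (-54 + 3*11**2 + 6*(-48) + 9*11 + 11*(-48))*3041 = (-54 + 3*121 - 288 + 99 - 528)*3041 = (-54 + 363 - 288 + 99 - 528)*3041 = -408*3041 = -1240728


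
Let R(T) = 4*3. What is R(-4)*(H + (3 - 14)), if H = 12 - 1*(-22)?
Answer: 276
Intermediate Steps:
R(T) = 12
H = 34 (H = 12 + 22 = 34)
R(-4)*(H + (3 - 14)) = 12*(34 + (3 - 14)) = 12*(34 - 11) = 12*23 = 276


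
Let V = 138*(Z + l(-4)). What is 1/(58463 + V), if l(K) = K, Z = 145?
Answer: 1/77921 ≈ 1.2834e-5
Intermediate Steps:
V = 19458 (V = 138*(145 - 4) = 138*141 = 19458)
1/(58463 + V) = 1/(58463 + 19458) = 1/77921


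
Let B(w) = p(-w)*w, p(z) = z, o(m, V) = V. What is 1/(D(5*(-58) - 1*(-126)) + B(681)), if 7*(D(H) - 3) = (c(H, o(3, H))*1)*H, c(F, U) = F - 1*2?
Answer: -7/3219082 ≈ -2.1745e-6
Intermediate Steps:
c(F, U) = -2 + F (c(F, U) = F - 2 = -2 + F)
B(w) = -w² (B(w) = (-w)*w = -w²)
D(H) = 3 + H*(-2 + H)/7 (D(H) = 3 + (((-2 + H)*1)*H)/7 = 3 + ((-2 + H)*H)/7 = 3 + (H*(-2 + H))/7 = 3 + H*(-2 + H)/7)
1/(D(5*(-58) - 1*(-126)) + B(681)) = 1/((3 + (5*(-58) - 1*(-126))*(-2 + (5*(-58) - 1*(-126)))/7) - 1*681²) = 1/((3 + (-290 + 126)*(-2 + (-290 + 126))/7) - 1*463761) = 1/((3 + (⅐)*(-164)*(-2 - 164)) - 463761) = 1/((3 + (⅐)*(-164)*(-166)) - 463761) = 1/((3 + 27224/7) - 463761) = 1/(27245/7 - 463761) = 1/(-3219082/7) = -7/3219082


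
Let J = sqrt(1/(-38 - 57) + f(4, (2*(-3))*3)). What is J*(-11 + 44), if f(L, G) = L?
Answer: 33*sqrt(36005)/95 ≈ 65.913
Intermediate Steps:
J = sqrt(36005)/95 (J = sqrt(1/(-38 - 57) + 4) = sqrt(1/(-95) + 4) = sqrt(-1/95 + 4) = sqrt(379/95) = sqrt(36005)/95 ≈ 1.9974)
J*(-11 + 44) = (sqrt(36005)/95)*(-11 + 44) = (sqrt(36005)/95)*33 = 33*sqrt(36005)/95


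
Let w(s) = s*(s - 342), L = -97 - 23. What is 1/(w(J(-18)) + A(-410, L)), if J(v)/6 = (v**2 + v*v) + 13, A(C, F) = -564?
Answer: 1/14372220 ≈ 6.9579e-8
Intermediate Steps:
L = -120
J(v) = 78 + 12*v**2 (J(v) = 6*((v**2 + v*v) + 13) = 6*((v**2 + v**2) + 13) = 6*(2*v**2 + 13) = 6*(13 + 2*v**2) = 78 + 12*v**2)
w(s) = s*(-342 + s)
1/(w(J(-18)) + A(-410, L)) = 1/((78 + 12*(-18)**2)*(-342 + (78 + 12*(-18)**2)) - 564) = 1/((78 + 12*324)*(-342 + (78 + 12*324)) - 564) = 1/((78 + 3888)*(-342 + (78 + 3888)) - 564) = 1/(3966*(-342 + 3966) - 564) = 1/(3966*3624 - 564) = 1/(14372784 - 564) = 1/14372220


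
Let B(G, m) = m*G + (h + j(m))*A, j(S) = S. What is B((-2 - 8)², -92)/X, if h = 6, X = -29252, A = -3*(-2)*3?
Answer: 2687/7313 ≈ 0.36743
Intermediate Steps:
A = 18 (A = 6*3 = 18)
B(G, m) = 108 + 18*m + G*m (B(G, m) = m*G + (6 + m)*18 = G*m + (108 + 18*m) = 108 + 18*m + G*m)
B((-2 - 8)², -92)/X = (108 + 18*(-92) + (-2 - 8)²*(-92))/(-29252) = (108 - 1656 + (-10)²*(-92))*(-1/29252) = (108 - 1656 + 100*(-92))*(-1/29252) = (108 - 1656 - 9200)*(-1/29252) = -10748*(-1/29252) = 2687/7313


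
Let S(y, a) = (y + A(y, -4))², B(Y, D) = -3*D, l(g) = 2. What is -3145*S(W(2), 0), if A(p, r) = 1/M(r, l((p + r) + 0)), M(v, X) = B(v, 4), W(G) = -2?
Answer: -1965625/144 ≈ -13650.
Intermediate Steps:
M(v, X) = -12 (M(v, X) = -3*4 = -12)
A(p, r) = -1/12 (A(p, r) = 1/(-12) = -1/12)
S(y, a) = (-1/12 + y)² (S(y, a) = (y - 1/12)² = (-1/12 + y)²)
-3145*S(W(2), 0) = -3145*(-1 + 12*(-2))²/144 = -3145*(-1 - 24)²/144 = -3145*(-25)²/144 = -3145*625/144 = -1965625/144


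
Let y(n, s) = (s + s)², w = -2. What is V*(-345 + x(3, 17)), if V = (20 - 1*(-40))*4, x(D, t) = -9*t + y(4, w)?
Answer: -115680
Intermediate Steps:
y(n, s) = 4*s² (y(n, s) = (2*s)² = 4*s²)
x(D, t) = 16 - 9*t (x(D, t) = -9*t + 4*(-2)² = -9*t + 4*4 = -9*t + 16 = 16 - 9*t)
V = 240 (V = (20 + 40)*4 = 60*4 = 240)
V*(-345 + x(3, 17)) = 240*(-345 + (16 - 9*17)) = 240*(-345 + (16 - 153)) = 240*(-345 - 137) = 240*(-482) = -115680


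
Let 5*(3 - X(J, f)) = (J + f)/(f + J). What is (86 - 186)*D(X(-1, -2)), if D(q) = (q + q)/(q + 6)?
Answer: -700/11 ≈ -63.636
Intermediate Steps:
X(J, f) = 14/5 (X(J, f) = 3 - (J + f)/(5*(f + J)) = 3 - (J + f)/(5*(J + f)) = 3 - ⅕*1 = 3 - ⅕ = 14/5)
D(q) = 2*q/(6 + q) (D(q) = (2*q)/(6 + q) = 2*q/(6 + q))
(86 - 186)*D(X(-1, -2)) = (86 - 186)*(2*(14/5)/(6 + 14/5)) = -200*14/(5*44/5) = -200*14*5/(5*44) = -100*7/11 = -700/11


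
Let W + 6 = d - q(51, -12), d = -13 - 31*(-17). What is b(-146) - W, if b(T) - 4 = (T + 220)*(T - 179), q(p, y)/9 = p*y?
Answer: -30062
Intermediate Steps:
q(p, y) = 9*p*y (q(p, y) = 9*(p*y) = 9*p*y)
b(T) = 4 + (-179 + T)*(220 + T) (b(T) = 4 + (T + 220)*(T - 179) = 4 + (220 + T)*(-179 + T) = 4 + (-179 + T)*(220 + T))
d = 514 (d = -13 + 527 = 514)
W = 6016 (W = -6 + (514 - 9*51*(-12)) = -6 + (514 - 1*(-5508)) = -6 + (514 + 5508) = -6 + 6022 = 6016)
b(-146) - W = (-39376 + (-146)² + 41*(-146)) - 1*6016 = (-39376 + 21316 - 5986) - 6016 = -24046 - 6016 = -30062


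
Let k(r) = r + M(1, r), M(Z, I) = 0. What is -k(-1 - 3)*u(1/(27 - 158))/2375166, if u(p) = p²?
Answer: 2/20380111863 ≈ 9.8135e-11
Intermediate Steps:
k(r) = r (k(r) = r + 0 = r)
-k(-1 - 3)*u(1/(27 - 158))/2375166 = -(-1 - 3)*(1/(27 - 158))²/2375166 = -(-4)*(1/(-131))²*(1/2375166) = -(-4)*(-1/131)²*(1/2375166) = -(-4)/17161*(1/2375166) = -1*(-4/17161)*(1/2375166) = (4/17161)*(1/2375166) = 2/20380111863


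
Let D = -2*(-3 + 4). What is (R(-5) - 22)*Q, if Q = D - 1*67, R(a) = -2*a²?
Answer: 4968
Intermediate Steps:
D = -2 (D = -2*1 = -2)
Q = -69 (Q = -2 - 1*67 = -2 - 67 = -69)
(R(-5) - 22)*Q = (-2*(-5)² - 22)*(-69) = (-2*25 - 22)*(-69) = (-50 - 22)*(-69) = -72*(-69) = 4968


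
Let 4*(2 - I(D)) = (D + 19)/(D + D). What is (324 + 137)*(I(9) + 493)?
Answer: 4104283/18 ≈ 2.2802e+5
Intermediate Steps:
I(D) = 2 - (19 + D)/(8*D) (I(D) = 2 - (D + 19)/(4*(D + D)) = 2 - (19 + D)/(4*(2*D)) = 2 - (19 + D)*1/(2*D)/4 = 2 - (19 + D)/(8*D))
(324 + 137)*(I(9) + 493) = (324 + 137)*((⅛)*(-19 + 15*9)/9 + 493) = 461*((⅛)*(⅑)*(-19 + 135) + 493) = 461*((⅛)*(⅑)*116 + 493) = 461*(29/18 + 493) = 461*(8903/18) = 4104283/18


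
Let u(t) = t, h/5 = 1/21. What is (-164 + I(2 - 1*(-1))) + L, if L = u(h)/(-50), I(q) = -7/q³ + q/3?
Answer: -308569/1890 ≈ -163.26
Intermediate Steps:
h = 5/21 ≈ 0.23810
I(q) = -7/q³ + q/3 (I(q) = -7/q³ + q*(⅓) = -7/q³ + q/3)
L = -1/210 (L = (5/21)/(-50) = (5/21)*(-1/50) = -1/210 ≈ -0.0047619)
(-164 + I(2 - 1*(-1))) + L = (-164 + (-7/(2 - 1*(-1))³ + (2 - 1*(-1))/3)) - 1/210 = (-164 + (-7/(2 + 1)³ + (2 + 1)/3)) - 1/210 = (-164 + (-7/3³ + (⅓)*3)) - 1/210 = (-164 + (-7*1/27 + 1)) - 1/210 = (-164 + (-7/27 + 1)) - 1/210 = (-164 + 20/27) - 1/210 = -4408/27 - 1/210 = -308569/1890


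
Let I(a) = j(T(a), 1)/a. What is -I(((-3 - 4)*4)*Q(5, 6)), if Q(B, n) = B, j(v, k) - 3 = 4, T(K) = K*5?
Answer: 1/20 ≈ 0.050000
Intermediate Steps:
T(K) = 5*K
j(v, k) = 7 (j(v, k) = 3 + 4 = 7)
I(a) = 7/a
-I(((-3 - 4)*4)*Q(5, 6)) = -7/(((-3 - 4)*4)*5) = -7/(-7*4*5) = -7/((-28*5)) = -7/(-140) = -7*(-1)/140 = -1*(-1/20) = 1/20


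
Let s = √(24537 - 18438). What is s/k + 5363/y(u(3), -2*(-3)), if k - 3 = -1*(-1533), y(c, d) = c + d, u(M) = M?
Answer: 5363/9 + √6099/1536 ≈ 595.94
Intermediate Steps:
s = √6099 ≈ 78.096
k = 1536 (k = 3 - 1*(-1533) = 3 + 1533 = 1536)
s/k + 5363/y(u(3), -2*(-3)) = √6099/1536 + 5363/(3 - 2*(-3)) = √6099*(1/1536) + 5363/(3 + 6) = √6099/1536 + 5363/9 = 5363/9 + √6099/1536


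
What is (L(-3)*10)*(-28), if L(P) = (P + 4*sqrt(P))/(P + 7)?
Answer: 210 - 280*I*sqrt(3) ≈ 210.0 - 484.97*I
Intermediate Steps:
L(P) = (P + 4*sqrt(P))/(7 + P)
(L(-3)*10)*(-28) = (((-3 + 4*sqrt(-3))/(7 - 3))*10)*(-28) = (((-3 + 4*(I*sqrt(3)))/4)*10)*(-28) = (((-3 + 4*I*sqrt(3))/4)*10)*(-28) = ((-3/4 + I*sqrt(3))*10)*(-28) = (-15/2 + 10*I*sqrt(3))*(-28) = 210 - 280*I*sqrt(3)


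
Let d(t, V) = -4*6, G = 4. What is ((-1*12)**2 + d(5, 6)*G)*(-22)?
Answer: -1056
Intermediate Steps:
d(t, V) = -24
((-1*12)**2 + d(5, 6)*G)*(-22) = ((-1*12)**2 - 24*4)*(-22) = ((-12)**2 - 96)*(-22) = (144 - 96)*(-22) = 48*(-22) = -1056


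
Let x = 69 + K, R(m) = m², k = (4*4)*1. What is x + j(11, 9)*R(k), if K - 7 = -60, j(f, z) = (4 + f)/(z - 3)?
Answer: 656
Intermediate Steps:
j(f, z) = (4 + f)/(-3 + z)
k = 16 (k = 16*1 = 16)
K = -53 (K = 7 - 60 = -53)
x = 16 (x = 69 - 53 = 16)
x + j(11, 9)*R(k) = 16 + ((4 + 11)/(-3 + 9))*16² = 16 + (15/6)*256 = 16 + ((⅙)*15)*256 = 16 + (5/2)*256 = 16 + 640 = 656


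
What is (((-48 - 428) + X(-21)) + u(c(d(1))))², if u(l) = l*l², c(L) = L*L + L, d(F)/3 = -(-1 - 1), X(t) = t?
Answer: 5415635281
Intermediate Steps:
d(F) = 6 (d(F) = 3*(-(-1 - 1)) = 3*(-1*(-2)) = 3*2 = 6)
c(L) = L + L² (c(L) = L² + L = L + L²)
u(l) = l³
(((-48 - 428) + X(-21)) + u(c(d(1))))² = (((-48 - 428) - 21) + (6*(1 + 6))³)² = ((-476 - 21) + (6*7)³)² = (-497 + 42³)² = (-497 + 74088)² = 73591² = 5415635281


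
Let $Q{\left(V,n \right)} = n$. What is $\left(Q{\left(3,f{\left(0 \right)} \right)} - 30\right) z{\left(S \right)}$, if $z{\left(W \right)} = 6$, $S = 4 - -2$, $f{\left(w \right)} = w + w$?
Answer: $-180$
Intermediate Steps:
$f{\left(w \right)} = 2 w$
$S = 6$ ($S = 4 + 2 = 6$)
$\left(Q{\left(3,f{\left(0 \right)} \right)} - 30\right) z{\left(S \right)} = \left(2 \cdot 0 - 30\right) 6 = \left(0 - 30\right) 6 = \left(-30\right) 6 = -180$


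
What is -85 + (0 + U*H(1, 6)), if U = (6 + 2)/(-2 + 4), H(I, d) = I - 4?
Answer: -97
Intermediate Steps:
H(I, d) = -4 + I
U = 4 (U = 8/2 = 8*(½) = 4)
-85 + (0 + U*H(1, 6)) = -85 + (0 + 4*(-4 + 1)) = -85 + (0 + 4*(-3)) = -85 + (0 - 12) = -85 - 12 = -97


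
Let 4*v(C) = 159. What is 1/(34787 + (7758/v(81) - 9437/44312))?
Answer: 2348536/82156384999 ≈ 2.8586e-5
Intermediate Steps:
v(C) = 159/4 (v(C) = (¼)*159 = 159/4)
1/(34787 + (7758/v(81) - 9437/44312)) = 1/(34787 + (7758/(159/4) - 9437/44312)) = 1/(34787 + (7758*(4/159) - 9437*1/44312)) = 1/(34787 + (10344/53 - 9437/44312)) = 1/(34787 + 457863167/2348536) = 1/(82156384999/2348536) = 2348536/82156384999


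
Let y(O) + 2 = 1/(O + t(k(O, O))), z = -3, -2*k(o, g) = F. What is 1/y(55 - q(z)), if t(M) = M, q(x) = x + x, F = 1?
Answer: -121/240 ≈ -0.50417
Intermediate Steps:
k(o, g) = -½ (k(o, g) = -½*1 = -½)
q(x) = 2*x
y(O) = -2 + 1/(-½ + O) (y(O) = -2 + 1/(O - ½) = -2 + 1/(-½ + O))
1/y(55 - q(z)) = 1/(4*(1 - (55 - 2*(-3)))/(-1 + 2*(55 - 2*(-3)))) = 1/(4*(1 - (55 - 1*(-6)))/(-1 + 2*(55 - 1*(-6)))) = 1/(4*(1 - (55 + 6))/(-1 + 2*(55 + 6))) = 1/(4*(1 - 1*61)/(-1 + 2*61)) = 1/(4*(1 - 61)/(-1 + 122)) = 1/(4*(-60)/121) = 1/(4*(1/121)*(-60)) = 1/(-240/121) = -121/240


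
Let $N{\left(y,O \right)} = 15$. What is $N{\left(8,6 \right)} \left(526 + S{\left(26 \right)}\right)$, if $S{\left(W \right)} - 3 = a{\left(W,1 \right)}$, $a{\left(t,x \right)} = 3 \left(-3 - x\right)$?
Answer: $7755$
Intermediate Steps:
$a{\left(t,x \right)} = -9 - 3 x$
$S{\left(W \right)} = -9$ ($S{\left(W \right)} = 3 - 12 = -9$)
$N{\left(8,6 \right)} \left(526 + S{\left(26 \right)}\right) = 15 \left(526 - 9\right) = 15 \cdot 517 = 7755$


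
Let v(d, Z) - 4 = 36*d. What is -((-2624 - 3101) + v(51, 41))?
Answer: 3885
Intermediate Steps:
v(d, Z) = 4 + 36*d
-((-2624 - 3101) + v(51, 41)) = -((-2624 - 3101) + (4 + 36*51)) = -(-5725 + (4 + 1836)) = -(-5725 + 1840) = -1*(-3885) = 3885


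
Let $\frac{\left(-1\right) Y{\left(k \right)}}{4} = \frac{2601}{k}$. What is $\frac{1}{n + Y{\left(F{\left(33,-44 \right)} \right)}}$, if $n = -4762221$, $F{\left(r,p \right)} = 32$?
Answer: $- \frac{8}{38100369} \approx -2.0997 \cdot 10^{-7}$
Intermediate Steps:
$Y{\left(k \right)} = - \frac{10404}{k}$ ($Y{\left(k \right)} = - 4 \frac{2601}{k} = - \frac{10404}{k}$)
$\frac{1}{n + Y{\left(F{\left(33,-44 \right)} \right)}} = \frac{1}{-4762221 - \frac{10404}{32}} = \frac{1}{-4762221 - \frac{2601}{8}} = \frac{1}{- \frac{38100369}{8}} = - \frac{8}{38100369}$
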